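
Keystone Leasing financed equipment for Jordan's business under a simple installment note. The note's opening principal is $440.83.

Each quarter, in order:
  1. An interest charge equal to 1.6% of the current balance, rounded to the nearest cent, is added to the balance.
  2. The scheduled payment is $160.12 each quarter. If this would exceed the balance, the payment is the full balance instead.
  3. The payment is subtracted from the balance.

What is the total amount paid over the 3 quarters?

# | Opening | Interest | Payment | End bal
1 | $440.83 | $7.05 | $160.12 | $287.76
2 | $287.76 | $4.60 | $160.12 | $132.24
3 | $132.24 | $2.12 | $134.36 | $0.00
Total paid: $454.60

$454.60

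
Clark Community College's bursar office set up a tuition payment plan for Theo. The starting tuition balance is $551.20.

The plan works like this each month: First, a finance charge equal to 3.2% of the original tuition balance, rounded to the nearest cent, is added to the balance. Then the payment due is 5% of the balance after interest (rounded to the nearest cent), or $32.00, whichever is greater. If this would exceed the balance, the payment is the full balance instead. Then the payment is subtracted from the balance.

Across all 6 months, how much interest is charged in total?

$105.84

Month 1: opening $551.20; interest $17.64 → $568.84; payment $32.00; balance $536.84
Month 2: opening $536.84; interest $17.64 → $554.48; payment $32.00; balance $522.48
Month 3: opening $522.48; interest $17.64 → $540.12; payment $32.00; balance $508.12
Month 4: opening $508.12; interest $17.64 → $525.76; payment $32.00; balance $493.76
Month 5: opening $493.76; interest $17.64 → $511.40; payment $32.00; balance $479.40
Month 6: opening $479.40; interest $17.64 → $497.04; payment $32.00; balance $465.04
Total interest: $17.64 + $17.64 + $17.64 + $17.64 + $17.64 + $17.64 = $105.84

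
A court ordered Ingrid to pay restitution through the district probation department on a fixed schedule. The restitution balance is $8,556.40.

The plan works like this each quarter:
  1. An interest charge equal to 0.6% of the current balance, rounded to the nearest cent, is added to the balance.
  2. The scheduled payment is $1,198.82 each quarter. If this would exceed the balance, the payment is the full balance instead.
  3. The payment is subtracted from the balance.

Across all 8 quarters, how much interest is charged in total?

# | Opening | Interest | Payment | End bal
1 | $8,556.40 | $51.34 | $1,198.82 | $7,408.92
2 | $7,408.92 | $44.45 | $1,198.82 | $6,254.55
3 | $6,254.55 | $37.53 | $1,198.82 | $5,093.26
4 | $5,093.26 | $30.56 | $1,198.82 | $3,925.00
5 | $3,925.00 | $23.55 | $1,198.82 | $2,749.73
6 | $2,749.73 | $16.50 | $1,198.82 | $1,567.41
7 | $1,567.41 | $9.40 | $1,198.82 | $377.99
8 | $377.99 | $2.27 | $380.26 | $0.00
Total interest: $51.34 + $44.45 + $37.53 + $30.56 + $23.55 + $16.50 + $9.40 + $2.27 = $215.60

$215.60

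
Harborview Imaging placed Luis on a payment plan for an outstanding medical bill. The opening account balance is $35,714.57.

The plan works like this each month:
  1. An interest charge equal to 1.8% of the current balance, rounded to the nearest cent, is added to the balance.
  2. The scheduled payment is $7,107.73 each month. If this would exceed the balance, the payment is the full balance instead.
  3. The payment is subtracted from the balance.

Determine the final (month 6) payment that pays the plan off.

$2,245.11

Month 1: opening $35,714.57; interest $642.86 → $36,357.43; payment $7,107.73; balance $29,249.70
Month 2: opening $29,249.70; interest $526.49 → $29,776.19; payment $7,107.73; balance $22,668.46
Month 3: opening $22,668.46; interest $408.03 → $23,076.49; payment $7,107.73; balance $15,968.76
Month 4: opening $15,968.76; interest $287.44 → $16,256.20; payment $7,107.73; balance $9,148.47
Month 5: opening $9,148.47; interest $164.67 → $9,313.14; payment $7,107.73; balance $2,205.41
Month 6: opening $2,205.41; interest $39.70 → $2,245.11; payment $2,245.11; balance $0.00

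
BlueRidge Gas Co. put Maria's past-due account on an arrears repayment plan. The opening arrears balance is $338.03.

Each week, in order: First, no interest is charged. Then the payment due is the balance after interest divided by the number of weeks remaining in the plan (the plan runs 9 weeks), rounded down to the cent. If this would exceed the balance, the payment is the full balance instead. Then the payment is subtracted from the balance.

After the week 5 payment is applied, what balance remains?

$150.24

Week 1: $338.03 − $37.55 → $300.48
Week 2: $300.48 − $37.56 → $262.92
Week 3: $262.92 − $37.56 → $225.36
Week 4: $225.36 − $37.56 → $187.80
Week 5: $187.80 − $37.56 → $150.24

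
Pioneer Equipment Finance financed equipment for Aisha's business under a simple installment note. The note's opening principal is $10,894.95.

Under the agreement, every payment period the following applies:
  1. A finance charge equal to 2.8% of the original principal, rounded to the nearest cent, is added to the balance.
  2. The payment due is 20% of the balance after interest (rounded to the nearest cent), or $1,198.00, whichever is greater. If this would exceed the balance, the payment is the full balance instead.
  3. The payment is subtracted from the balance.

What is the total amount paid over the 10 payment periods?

Payment period 1: $10,894.95 +$305.06 interest = $11,200.01; pay $2,240.00 → $8,960.01
Payment period 2: $8,960.01 +$305.06 interest = $9,265.07; pay $1,853.01 → $7,412.06
Payment period 3: $7,412.06 +$305.06 interest = $7,717.12; pay $1,543.42 → $6,173.70
Payment period 4: $6,173.70 +$305.06 interest = $6,478.76; pay $1,295.75 → $5,183.01
Payment period 5: $5,183.01 +$305.06 interest = $5,488.07; pay $1,198.00 → $4,290.07
Payment period 6: $4,290.07 +$305.06 interest = $4,595.13; pay $1,198.00 → $3,397.13
Payment period 7: $3,397.13 +$305.06 interest = $3,702.19; pay $1,198.00 → $2,504.19
Payment period 8: $2,504.19 +$305.06 interest = $2,809.25; pay $1,198.00 → $1,611.25
Payment period 9: $1,611.25 +$305.06 interest = $1,916.31; pay $1,198.00 → $718.31
Payment period 10: $718.31 +$305.06 interest = $1,023.37; pay $1,023.37 → $0.00
Total paid: $13,945.55

$13,945.55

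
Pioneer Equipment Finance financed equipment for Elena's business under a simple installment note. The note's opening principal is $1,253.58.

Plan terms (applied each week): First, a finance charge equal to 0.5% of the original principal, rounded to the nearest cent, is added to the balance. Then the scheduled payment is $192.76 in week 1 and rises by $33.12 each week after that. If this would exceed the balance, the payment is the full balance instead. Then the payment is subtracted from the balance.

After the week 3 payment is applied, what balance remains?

$594.75

Week 1: $1,253.58 +$6.27 interest = $1,259.85; pay $192.76 → $1,067.09
Week 2: $1,067.09 +$6.27 interest = $1,073.36; pay $225.88 → $847.48
Week 3: $847.48 +$6.27 interest = $853.75; pay $259.00 → $594.75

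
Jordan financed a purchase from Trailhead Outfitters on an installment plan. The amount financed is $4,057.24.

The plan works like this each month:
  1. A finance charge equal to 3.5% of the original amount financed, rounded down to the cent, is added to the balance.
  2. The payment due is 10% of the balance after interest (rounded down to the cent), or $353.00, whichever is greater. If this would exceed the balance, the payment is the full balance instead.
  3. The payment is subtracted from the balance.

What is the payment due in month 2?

Month 1: opening $4,057.24; interest $142.00 → $4,199.24; payment $419.92; balance $3,779.32
Month 2: opening $3,779.32; interest $142.00 → $3,921.32; payment $392.13; balance $3,529.19

$392.13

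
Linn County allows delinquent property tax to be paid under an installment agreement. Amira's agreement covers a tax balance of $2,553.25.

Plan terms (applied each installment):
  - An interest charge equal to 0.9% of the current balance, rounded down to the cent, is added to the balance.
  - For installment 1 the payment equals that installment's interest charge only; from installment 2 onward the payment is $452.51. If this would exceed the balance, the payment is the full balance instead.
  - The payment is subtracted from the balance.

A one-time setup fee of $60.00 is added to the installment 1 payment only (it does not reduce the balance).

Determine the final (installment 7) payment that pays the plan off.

$369.85

# | Opening | Interest | Payment | Fee | End bal
1 | $2,553.25 | $22.97 | $22.97 | $60.00 | $2,553.25
2 | $2,553.25 | $22.97 | $452.51 | — | $2,123.71
3 | $2,123.71 | $19.11 | $452.51 | — | $1,690.31
4 | $1,690.31 | $15.21 | $452.51 | — | $1,253.01
5 | $1,253.01 | $11.27 | $452.51 | — | $811.77
6 | $811.77 | $7.30 | $452.51 | — | $366.56
7 | $366.56 | $3.29 | $369.85 | — | $0.00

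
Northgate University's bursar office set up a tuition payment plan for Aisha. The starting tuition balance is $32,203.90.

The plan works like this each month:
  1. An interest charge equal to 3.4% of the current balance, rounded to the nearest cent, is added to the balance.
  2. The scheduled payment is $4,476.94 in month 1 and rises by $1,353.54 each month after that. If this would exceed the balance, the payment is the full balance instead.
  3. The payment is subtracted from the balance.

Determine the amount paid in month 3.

Month 1: opening $32,203.90; interest $1,094.93 → $33,298.83; payment $4,476.94; balance $28,821.89
Month 2: opening $28,821.89; interest $979.94 → $29,801.83; payment $5,830.48; balance $23,971.35
Month 3: opening $23,971.35; interest $815.03 → $24,786.38; payment $7,184.02; balance $17,602.36

$7,184.02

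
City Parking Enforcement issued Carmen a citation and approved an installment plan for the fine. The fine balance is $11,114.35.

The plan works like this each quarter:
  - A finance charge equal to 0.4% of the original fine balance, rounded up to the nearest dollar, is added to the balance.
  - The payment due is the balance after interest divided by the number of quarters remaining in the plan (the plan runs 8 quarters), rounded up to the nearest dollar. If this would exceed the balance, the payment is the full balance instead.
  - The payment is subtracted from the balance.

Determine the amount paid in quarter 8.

$1,510.35

Quarter 1: opening $11,114.35; interest $45.00 → $11,159.35; payment $1,395.00; balance $9,764.35
Quarter 2: opening $9,764.35; interest $45.00 → $9,809.35; payment $1,402.00; balance $8,407.35
Quarter 3: opening $8,407.35; interest $45.00 → $8,452.35; payment $1,409.00; balance $7,043.35
Quarter 4: opening $7,043.35; interest $45.00 → $7,088.35; payment $1,418.00; balance $5,670.35
Quarter 5: opening $5,670.35; interest $45.00 → $5,715.35; payment $1,429.00; balance $4,286.35
Quarter 6: opening $4,286.35; interest $45.00 → $4,331.35; payment $1,444.00; balance $2,887.35
Quarter 7: opening $2,887.35; interest $45.00 → $2,932.35; payment $1,467.00; balance $1,465.35
Quarter 8: opening $1,465.35; interest $45.00 → $1,510.35; payment $1,510.35; balance $0.00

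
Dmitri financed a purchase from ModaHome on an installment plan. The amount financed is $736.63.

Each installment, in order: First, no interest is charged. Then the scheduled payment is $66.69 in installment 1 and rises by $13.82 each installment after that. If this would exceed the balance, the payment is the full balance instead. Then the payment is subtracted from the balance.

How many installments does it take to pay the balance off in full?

Installment 1: opening $736.63; payment $66.69; balance $669.94
Installment 2: opening $669.94; payment $80.51; balance $589.43
Installment 3: opening $589.43; payment $94.33; balance $495.10
Installment 4: opening $495.10; payment $108.15; balance $386.95
Installment 5: opening $386.95; payment $121.97; balance $264.98
Installment 6: opening $264.98; payment $135.79; balance $129.19
Installment 7: opening $129.19; payment $129.19; balance $0.00
Balance reaches $0.00 in installment 7.

7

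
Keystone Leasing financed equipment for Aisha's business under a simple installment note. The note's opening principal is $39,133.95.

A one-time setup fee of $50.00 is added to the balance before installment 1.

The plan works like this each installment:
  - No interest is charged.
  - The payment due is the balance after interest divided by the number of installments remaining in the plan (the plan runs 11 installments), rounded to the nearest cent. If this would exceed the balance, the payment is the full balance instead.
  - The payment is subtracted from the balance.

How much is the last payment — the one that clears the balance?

Installment 1: $39,183.95 − $3,562.18 → $35,621.77
Installment 2: $35,621.77 − $3,562.18 → $32,059.59
Installment 3: $32,059.59 − $3,562.18 → $28,497.41
Installment 4: $28,497.41 − $3,562.18 → $24,935.23
Installment 5: $24,935.23 − $3,562.18 → $21,373.05
Installment 6: $21,373.05 − $3,562.18 → $17,810.87
Installment 7: $17,810.87 − $3,562.17 → $14,248.70
Installment 8: $14,248.70 − $3,562.18 → $10,686.52
Installment 9: $10,686.52 − $3,562.17 → $7,124.35
Installment 10: $7,124.35 − $3,562.18 → $3,562.17
Installment 11: $3,562.17 − $3,562.17 → $0.00

$3,562.17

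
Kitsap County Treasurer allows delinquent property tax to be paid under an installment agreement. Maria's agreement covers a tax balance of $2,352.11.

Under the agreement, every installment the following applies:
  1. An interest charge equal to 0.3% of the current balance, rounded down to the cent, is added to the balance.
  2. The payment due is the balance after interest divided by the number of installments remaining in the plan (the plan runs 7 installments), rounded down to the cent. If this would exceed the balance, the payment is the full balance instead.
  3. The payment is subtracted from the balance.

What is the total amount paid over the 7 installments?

$2,380.47

Installment 1: opening $2,352.11; interest $7.05 → $2,359.16; payment $337.02; balance $2,022.14
Installment 2: opening $2,022.14; interest $6.06 → $2,028.20; payment $338.03; balance $1,690.17
Installment 3: opening $1,690.17; interest $5.07 → $1,695.24; payment $339.04; balance $1,356.20
Installment 4: opening $1,356.20; interest $4.06 → $1,360.26; payment $340.06; balance $1,020.20
Installment 5: opening $1,020.20; interest $3.06 → $1,023.26; payment $341.08; balance $682.18
Installment 6: opening $682.18; interest $2.04 → $684.22; payment $342.11; balance $342.11
Installment 7: opening $342.11; interest $1.02 → $343.13; payment $343.13; balance $0.00
Total paid: $2,380.47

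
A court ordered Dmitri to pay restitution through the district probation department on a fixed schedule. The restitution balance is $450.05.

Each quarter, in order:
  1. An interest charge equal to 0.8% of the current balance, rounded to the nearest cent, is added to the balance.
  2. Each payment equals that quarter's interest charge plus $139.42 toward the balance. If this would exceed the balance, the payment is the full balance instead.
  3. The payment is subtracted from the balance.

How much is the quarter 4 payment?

Quarter 1: $450.05 +$3.60 interest = $453.65; pay $143.02 → $310.63
Quarter 2: $310.63 +$2.49 interest = $313.12; pay $141.91 → $171.21
Quarter 3: $171.21 +$1.37 interest = $172.58; pay $140.79 → $31.79
Quarter 4: $31.79 +$0.25 interest = $32.04; pay $32.04 → $0.00

$32.04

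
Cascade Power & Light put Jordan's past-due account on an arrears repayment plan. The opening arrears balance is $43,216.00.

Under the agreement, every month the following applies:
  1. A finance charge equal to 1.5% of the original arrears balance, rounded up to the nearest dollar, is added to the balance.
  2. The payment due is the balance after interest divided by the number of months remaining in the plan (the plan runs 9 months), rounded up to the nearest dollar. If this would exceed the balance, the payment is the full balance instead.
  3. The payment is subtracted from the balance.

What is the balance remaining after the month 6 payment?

$16,343.00

Month 1: opening $43,216.00; interest $649.00 → $43,865.00; payment $4,874.00; balance $38,991.00
Month 2: opening $38,991.00; interest $649.00 → $39,640.00; payment $4,955.00; balance $34,685.00
Month 3: opening $34,685.00; interest $649.00 → $35,334.00; payment $5,048.00; balance $30,286.00
Month 4: opening $30,286.00; interest $649.00 → $30,935.00; payment $5,156.00; balance $25,779.00
Month 5: opening $25,779.00; interest $649.00 → $26,428.00; payment $5,286.00; balance $21,142.00
Month 6: opening $21,142.00; interest $649.00 → $21,791.00; payment $5,448.00; balance $16,343.00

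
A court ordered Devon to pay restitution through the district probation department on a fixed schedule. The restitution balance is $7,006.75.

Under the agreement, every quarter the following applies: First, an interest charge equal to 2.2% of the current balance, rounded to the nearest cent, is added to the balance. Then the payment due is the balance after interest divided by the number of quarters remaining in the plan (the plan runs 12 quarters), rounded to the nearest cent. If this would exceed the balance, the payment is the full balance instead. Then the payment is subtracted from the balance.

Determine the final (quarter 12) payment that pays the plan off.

# | Opening | Interest | Payment | End bal
1 | $7,006.75 | $154.15 | $596.74 | $6,564.16
2 | $6,564.16 | $144.41 | $609.87 | $6,098.70
3 | $6,098.70 | $134.17 | $623.29 | $5,609.58
4 | $5,609.58 | $123.41 | $637.00 | $5,095.99
5 | $5,095.99 | $112.11 | $651.01 | $4,557.09
6 | $4,557.09 | $100.26 | $665.34 | $3,992.01
7 | $3,992.01 | $87.82 | $679.97 | $3,399.86
8 | $3,399.86 | $74.80 | $694.93 | $2,779.73
9 | $2,779.73 | $61.15 | $710.22 | $2,130.66
10 | $2,130.66 | $46.87 | $725.84 | $1,451.69
11 | $1,451.69 | $31.94 | $741.82 | $741.81
12 | $741.81 | $16.32 | $758.13 | $0.00

$758.13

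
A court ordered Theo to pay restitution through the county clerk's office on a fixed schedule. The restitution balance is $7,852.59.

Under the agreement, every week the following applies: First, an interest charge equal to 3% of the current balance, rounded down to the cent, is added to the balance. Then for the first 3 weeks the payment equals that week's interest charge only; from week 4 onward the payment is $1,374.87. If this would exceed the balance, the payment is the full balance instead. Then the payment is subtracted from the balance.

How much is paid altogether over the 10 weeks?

$9,453.56

Week 1: $7,852.59 +$235.57 interest = $8,088.16; pay $235.57 → $7,852.59
Week 2: $7,852.59 +$235.57 interest = $8,088.16; pay $235.57 → $7,852.59
Week 3: $7,852.59 +$235.57 interest = $8,088.16; pay $235.57 → $7,852.59
Week 4: $7,852.59 +$235.57 interest = $8,088.16; pay $1,374.87 → $6,713.29
Week 5: $6,713.29 +$201.39 interest = $6,914.68; pay $1,374.87 → $5,539.81
Week 6: $5,539.81 +$166.19 interest = $5,706.00; pay $1,374.87 → $4,331.13
Week 7: $4,331.13 +$129.93 interest = $4,461.06; pay $1,374.87 → $3,086.19
Week 8: $3,086.19 +$92.58 interest = $3,178.77; pay $1,374.87 → $1,803.90
Week 9: $1,803.90 +$54.11 interest = $1,858.01; pay $1,374.87 → $483.14
Week 10: $483.14 +$14.49 interest = $497.63; pay $497.63 → $0.00
Total paid: $9,453.56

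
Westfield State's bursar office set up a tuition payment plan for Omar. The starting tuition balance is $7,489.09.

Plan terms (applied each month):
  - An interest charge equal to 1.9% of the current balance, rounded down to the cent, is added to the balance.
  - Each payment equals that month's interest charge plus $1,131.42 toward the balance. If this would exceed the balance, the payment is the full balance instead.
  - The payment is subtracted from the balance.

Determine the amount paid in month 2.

$1,252.21

# | Opening | Interest | Payment | End bal
1 | $7,489.09 | $142.29 | $1,273.71 | $6,357.67
2 | $6,357.67 | $120.79 | $1,252.21 | $5,226.25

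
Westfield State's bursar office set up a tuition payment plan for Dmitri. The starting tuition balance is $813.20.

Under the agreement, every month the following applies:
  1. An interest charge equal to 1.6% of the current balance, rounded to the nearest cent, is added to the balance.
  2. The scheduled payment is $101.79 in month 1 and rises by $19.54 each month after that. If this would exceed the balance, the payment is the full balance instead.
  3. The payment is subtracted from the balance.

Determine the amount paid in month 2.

$121.33

# | Opening | Interest | Payment | End bal
1 | $813.20 | $13.01 | $101.79 | $724.42
2 | $724.42 | $11.59 | $121.33 | $614.68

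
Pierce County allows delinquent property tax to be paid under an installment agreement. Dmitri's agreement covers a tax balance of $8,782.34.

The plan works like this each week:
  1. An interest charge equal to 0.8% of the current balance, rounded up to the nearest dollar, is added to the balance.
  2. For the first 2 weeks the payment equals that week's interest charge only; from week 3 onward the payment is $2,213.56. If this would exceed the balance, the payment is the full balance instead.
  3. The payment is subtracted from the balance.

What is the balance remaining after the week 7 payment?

$0.00

# | Opening | Interest | Payment | End bal
1 | $8,782.34 | $71.00 | $71.00 | $8,782.34
2 | $8,782.34 | $71.00 | $71.00 | $8,782.34
3 | $8,782.34 | $71.00 | $2,213.56 | $6,639.78
4 | $6,639.78 | $54.00 | $2,213.56 | $4,480.22
5 | $4,480.22 | $36.00 | $2,213.56 | $2,302.66
6 | $2,302.66 | $19.00 | $2,213.56 | $108.10
7 | $108.10 | $1.00 | $109.10 | $0.00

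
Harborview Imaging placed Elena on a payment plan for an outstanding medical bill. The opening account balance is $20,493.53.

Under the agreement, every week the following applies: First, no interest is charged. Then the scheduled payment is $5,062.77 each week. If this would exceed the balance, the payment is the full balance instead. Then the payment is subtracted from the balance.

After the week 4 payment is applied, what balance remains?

Week 1: opening $20,493.53; payment $5,062.77; balance $15,430.76
Week 2: opening $15,430.76; payment $5,062.77; balance $10,367.99
Week 3: opening $10,367.99; payment $5,062.77; balance $5,305.22
Week 4: opening $5,305.22; payment $5,062.77; balance $242.45

$242.45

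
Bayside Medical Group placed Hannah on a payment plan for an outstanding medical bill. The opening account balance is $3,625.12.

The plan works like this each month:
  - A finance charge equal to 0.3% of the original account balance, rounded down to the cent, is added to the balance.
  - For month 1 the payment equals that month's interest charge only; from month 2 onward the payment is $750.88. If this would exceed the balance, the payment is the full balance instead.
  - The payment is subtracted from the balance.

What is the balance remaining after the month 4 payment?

$1,405.09

# | Opening | Interest | Payment | End bal
1 | $3,625.12 | $10.87 | $10.87 | $3,625.12
2 | $3,625.12 | $10.87 | $750.88 | $2,885.11
3 | $2,885.11 | $10.87 | $750.88 | $2,145.10
4 | $2,145.10 | $10.87 | $750.88 | $1,405.09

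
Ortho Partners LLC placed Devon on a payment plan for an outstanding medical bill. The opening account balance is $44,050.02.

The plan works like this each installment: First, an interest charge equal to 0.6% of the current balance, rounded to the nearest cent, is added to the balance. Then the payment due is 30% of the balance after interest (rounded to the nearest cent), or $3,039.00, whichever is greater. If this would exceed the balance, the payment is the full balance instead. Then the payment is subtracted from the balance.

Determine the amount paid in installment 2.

$9,361.84

Installment 1: $44,050.02 +$264.30 interest = $44,314.32; pay $13,294.30 → $31,020.02
Installment 2: $31,020.02 +$186.12 interest = $31,206.14; pay $9,361.84 → $21,844.30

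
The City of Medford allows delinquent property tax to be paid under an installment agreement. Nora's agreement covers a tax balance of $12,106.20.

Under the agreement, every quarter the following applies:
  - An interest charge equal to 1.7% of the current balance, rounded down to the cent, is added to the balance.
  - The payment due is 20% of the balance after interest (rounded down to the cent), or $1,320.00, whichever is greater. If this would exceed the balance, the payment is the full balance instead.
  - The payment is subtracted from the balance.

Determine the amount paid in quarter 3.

$1,629.97

Quarter 1: opening $12,106.20; interest $205.80 → $12,312.00; payment $2,462.40; balance $9,849.60
Quarter 2: opening $9,849.60; interest $167.44 → $10,017.04; payment $2,003.40; balance $8,013.64
Quarter 3: opening $8,013.64; interest $136.23 → $8,149.87; payment $1,629.97; balance $6,519.90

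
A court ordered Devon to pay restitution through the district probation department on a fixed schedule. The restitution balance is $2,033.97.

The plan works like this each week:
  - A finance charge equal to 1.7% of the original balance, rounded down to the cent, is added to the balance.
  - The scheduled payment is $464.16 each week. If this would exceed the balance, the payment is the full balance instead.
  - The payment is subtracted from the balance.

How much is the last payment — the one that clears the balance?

# | Opening | Interest | Payment | End bal
1 | $2,033.97 | $34.57 | $464.16 | $1,604.38
2 | $1,604.38 | $34.57 | $464.16 | $1,174.79
3 | $1,174.79 | $34.57 | $464.16 | $745.20
4 | $745.20 | $34.57 | $464.16 | $315.61
5 | $315.61 | $34.57 | $350.18 | $0.00

$350.18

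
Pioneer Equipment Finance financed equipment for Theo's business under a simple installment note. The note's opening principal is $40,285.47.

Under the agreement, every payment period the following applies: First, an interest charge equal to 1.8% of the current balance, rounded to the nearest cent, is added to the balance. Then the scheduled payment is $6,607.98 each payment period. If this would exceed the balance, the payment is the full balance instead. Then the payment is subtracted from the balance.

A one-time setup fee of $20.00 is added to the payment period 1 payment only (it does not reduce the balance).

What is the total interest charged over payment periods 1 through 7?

$2,784.34

Payment period 1: opening $40,285.47; interest $725.14 → $41,010.61; payment $6,607.98 (+ $20.00 fee); balance $34,402.63
Payment period 2: opening $34,402.63; interest $619.25 → $35,021.88; payment $6,607.98; balance $28,413.90
Payment period 3: opening $28,413.90; interest $511.45 → $28,925.35; payment $6,607.98; balance $22,317.37
Payment period 4: opening $22,317.37; interest $401.71 → $22,719.08; payment $6,607.98; balance $16,111.10
Payment period 5: opening $16,111.10; interest $290.00 → $16,401.10; payment $6,607.98; balance $9,793.12
Payment period 6: opening $9,793.12; interest $176.28 → $9,969.40; payment $6,607.98; balance $3,361.42
Payment period 7: opening $3,361.42; interest $60.51 → $3,421.93; payment $3,421.93; balance $0.00
Total interest: $725.14 + $619.25 + $511.45 + $401.71 + $290.00 + $176.28 + $60.51 = $2,784.34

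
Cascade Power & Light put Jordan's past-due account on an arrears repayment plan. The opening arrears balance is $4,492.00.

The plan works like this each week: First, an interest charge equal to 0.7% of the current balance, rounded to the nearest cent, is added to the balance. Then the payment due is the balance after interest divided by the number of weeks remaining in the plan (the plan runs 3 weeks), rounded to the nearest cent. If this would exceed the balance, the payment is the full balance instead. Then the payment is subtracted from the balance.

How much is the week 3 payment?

$1,529.00

Week 1: $4,492.00 +$31.44 interest = $4,523.44; pay $1,507.81 → $3,015.63
Week 2: $3,015.63 +$21.11 interest = $3,036.74; pay $1,518.37 → $1,518.37
Week 3: $1,518.37 +$10.63 interest = $1,529.00; pay $1,529.00 → $0.00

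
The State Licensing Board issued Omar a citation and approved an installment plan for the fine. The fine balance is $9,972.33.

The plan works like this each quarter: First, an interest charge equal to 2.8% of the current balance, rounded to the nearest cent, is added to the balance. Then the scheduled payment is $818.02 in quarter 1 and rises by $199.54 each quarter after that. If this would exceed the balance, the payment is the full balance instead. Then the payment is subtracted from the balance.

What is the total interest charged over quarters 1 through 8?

$1,462.81

# | Opening | Interest | Payment | End bal
1 | $9,972.33 | $279.23 | $818.02 | $9,433.54
2 | $9,433.54 | $264.14 | $1,017.56 | $8,680.12
3 | $8,680.12 | $243.04 | $1,217.10 | $7,706.06
4 | $7,706.06 | $215.77 | $1,416.64 | $6,505.19
5 | $6,505.19 | $182.15 | $1,616.18 | $5,071.16
6 | $5,071.16 | $141.99 | $1,815.72 | $3,397.43
7 | $3,397.43 | $95.13 | $2,015.26 | $1,477.30
8 | $1,477.30 | $41.36 | $1,518.66 | $0.00
Total interest: $279.23 + $264.14 + $243.04 + $215.77 + $182.15 + $141.99 + $95.13 + $41.36 = $1,462.81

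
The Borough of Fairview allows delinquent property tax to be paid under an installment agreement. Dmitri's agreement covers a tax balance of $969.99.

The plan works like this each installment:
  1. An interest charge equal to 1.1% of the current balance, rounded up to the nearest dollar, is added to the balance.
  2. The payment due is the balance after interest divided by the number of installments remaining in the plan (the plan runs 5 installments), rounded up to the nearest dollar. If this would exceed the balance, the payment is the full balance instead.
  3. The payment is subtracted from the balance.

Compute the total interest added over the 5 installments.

# | Opening | Interest | Payment | End bal
1 | $969.99 | $11.00 | $197.00 | $783.99
2 | $783.99 | $9.00 | $199.00 | $593.99
3 | $593.99 | $7.00 | $201.00 | $399.99
4 | $399.99 | $5.00 | $203.00 | $201.99
5 | $201.99 | $3.00 | $204.99 | $0.00
Total interest: $11.00 + $9.00 + $7.00 + $5.00 + $3.00 = $35.00

$35.00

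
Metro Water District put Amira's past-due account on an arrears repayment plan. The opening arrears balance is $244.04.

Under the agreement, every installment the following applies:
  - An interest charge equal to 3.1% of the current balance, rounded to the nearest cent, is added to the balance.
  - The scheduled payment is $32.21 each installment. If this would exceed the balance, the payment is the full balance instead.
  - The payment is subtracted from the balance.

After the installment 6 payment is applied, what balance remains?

$84.22

Installment 1: $244.04 +$7.57 interest = $251.61; pay $32.21 → $219.40
Installment 2: $219.40 +$6.80 interest = $226.20; pay $32.21 → $193.99
Installment 3: $193.99 +$6.01 interest = $200.00; pay $32.21 → $167.79
Installment 4: $167.79 +$5.20 interest = $172.99; pay $32.21 → $140.78
Installment 5: $140.78 +$4.36 interest = $145.14; pay $32.21 → $112.93
Installment 6: $112.93 +$3.50 interest = $116.43; pay $32.21 → $84.22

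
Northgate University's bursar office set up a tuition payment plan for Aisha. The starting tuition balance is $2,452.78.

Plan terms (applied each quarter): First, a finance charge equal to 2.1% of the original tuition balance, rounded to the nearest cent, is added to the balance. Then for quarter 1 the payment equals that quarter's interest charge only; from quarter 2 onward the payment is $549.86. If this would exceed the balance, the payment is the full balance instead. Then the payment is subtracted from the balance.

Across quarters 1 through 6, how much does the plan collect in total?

Quarter 1: opening $2,452.78; interest $51.51 → $2,504.29; payment $51.51; balance $2,452.78
Quarter 2: opening $2,452.78; interest $51.51 → $2,504.29; payment $549.86; balance $1,954.43
Quarter 3: opening $1,954.43; interest $51.51 → $2,005.94; payment $549.86; balance $1,456.08
Quarter 4: opening $1,456.08; interest $51.51 → $1,507.59; payment $549.86; balance $957.73
Quarter 5: opening $957.73; interest $51.51 → $1,009.24; payment $549.86; balance $459.38
Quarter 6: opening $459.38; interest $51.51 → $510.89; payment $510.89; balance $0.00
Total paid: $2,761.84

$2,761.84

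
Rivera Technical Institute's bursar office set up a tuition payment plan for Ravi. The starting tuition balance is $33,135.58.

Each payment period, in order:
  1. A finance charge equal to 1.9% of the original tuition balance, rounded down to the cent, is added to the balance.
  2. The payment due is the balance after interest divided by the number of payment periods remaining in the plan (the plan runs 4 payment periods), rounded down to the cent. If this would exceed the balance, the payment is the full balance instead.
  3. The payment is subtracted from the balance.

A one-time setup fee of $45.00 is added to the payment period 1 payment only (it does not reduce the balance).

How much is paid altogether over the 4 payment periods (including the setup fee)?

$35,698.86

Payment period 1: $33,135.58 +$629.57 interest = $33,765.15; pay $8,441.28 (+ $45.00 fee) → $25,323.87
Payment period 2: $25,323.87 +$629.57 interest = $25,953.44; pay $8,651.14 → $17,302.30
Payment period 3: $17,302.30 +$629.57 interest = $17,931.87; pay $8,965.93 → $8,965.94
Payment period 4: $8,965.94 +$629.57 interest = $9,595.51; pay $9,595.51 → $0.00
Total paid: $35,698.86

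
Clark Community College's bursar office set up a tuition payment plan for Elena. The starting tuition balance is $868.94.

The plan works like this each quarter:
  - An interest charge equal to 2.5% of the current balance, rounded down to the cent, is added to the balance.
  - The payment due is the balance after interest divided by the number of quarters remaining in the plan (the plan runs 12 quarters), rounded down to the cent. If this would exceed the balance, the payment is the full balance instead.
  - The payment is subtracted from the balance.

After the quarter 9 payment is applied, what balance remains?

$271.30

# | Opening | Interest | Payment | End bal
1 | $868.94 | $21.72 | $74.22 | $816.44
2 | $816.44 | $20.41 | $76.07 | $760.78
3 | $760.78 | $19.01 | $77.97 | $701.82
4 | $701.82 | $17.54 | $79.92 | $639.44
5 | $639.44 | $15.98 | $81.92 | $573.50
6 | $573.50 | $14.33 | $83.97 | $503.86
7 | $503.86 | $12.59 | $86.07 | $430.38
8 | $430.38 | $10.75 | $88.22 | $352.91
9 | $352.91 | $8.82 | $90.43 | $271.30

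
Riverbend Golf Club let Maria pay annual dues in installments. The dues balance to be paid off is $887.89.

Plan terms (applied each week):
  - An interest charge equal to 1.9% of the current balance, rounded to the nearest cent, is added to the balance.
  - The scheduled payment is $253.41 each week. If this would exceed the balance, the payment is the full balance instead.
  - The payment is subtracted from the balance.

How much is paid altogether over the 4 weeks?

$928.07

# | Opening | Interest | Payment | End bal
1 | $887.89 | $16.87 | $253.41 | $651.35
2 | $651.35 | $12.38 | $253.41 | $410.32
3 | $410.32 | $7.80 | $253.41 | $164.71
4 | $164.71 | $3.13 | $167.84 | $0.00
Total paid: $928.07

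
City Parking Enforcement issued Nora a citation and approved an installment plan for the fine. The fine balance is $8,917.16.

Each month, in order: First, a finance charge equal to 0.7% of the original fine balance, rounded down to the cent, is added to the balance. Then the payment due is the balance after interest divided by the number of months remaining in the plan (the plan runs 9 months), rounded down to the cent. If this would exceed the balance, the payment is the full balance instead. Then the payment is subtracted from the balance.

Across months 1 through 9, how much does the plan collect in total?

$9,478.94

Month 1: $8,917.16 +$62.42 interest = $8,979.58; pay $997.73 → $7,981.85
Month 2: $7,981.85 +$62.42 interest = $8,044.27; pay $1,005.53 → $7,038.74
Month 3: $7,038.74 +$62.42 interest = $7,101.16; pay $1,014.45 → $6,086.71
Month 4: $6,086.71 +$62.42 interest = $6,149.13; pay $1,024.85 → $5,124.28
Month 5: $5,124.28 +$62.42 interest = $5,186.70; pay $1,037.34 → $4,149.36
Month 6: $4,149.36 +$62.42 interest = $4,211.78; pay $1,052.94 → $3,158.84
Month 7: $3,158.84 +$62.42 interest = $3,221.26; pay $1,073.75 → $2,147.51
Month 8: $2,147.51 +$62.42 interest = $2,209.93; pay $1,104.96 → $1,104.97
Month 9: $1,104.97 +$62.42 interest = $1,167.39; pay $1,167.39 → $0.00
Total paid: $9,478.94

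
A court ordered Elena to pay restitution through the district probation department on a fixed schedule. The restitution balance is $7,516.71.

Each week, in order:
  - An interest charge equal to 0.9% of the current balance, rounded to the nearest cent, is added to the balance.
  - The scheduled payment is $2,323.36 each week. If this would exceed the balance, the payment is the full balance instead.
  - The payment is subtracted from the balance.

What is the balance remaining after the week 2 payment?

$2,984.99

Week 1: $7,516.71 +$67.65 interest = $7,584.36; pay $2,323.36 → $5,261.00
Week 2: $5,261.00 +$47.35 interest = $5,308.35; pay $2,323.36 → $2,984.99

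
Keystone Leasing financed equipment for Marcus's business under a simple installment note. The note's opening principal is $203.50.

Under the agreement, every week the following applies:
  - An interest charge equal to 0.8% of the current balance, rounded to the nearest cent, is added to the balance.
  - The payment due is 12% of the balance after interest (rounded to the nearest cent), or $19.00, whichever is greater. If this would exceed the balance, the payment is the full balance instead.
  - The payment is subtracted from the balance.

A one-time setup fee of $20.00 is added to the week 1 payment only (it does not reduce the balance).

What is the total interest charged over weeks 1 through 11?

Week 1: opening $203.50; interest $1.63 → $205.13; payment $24.62 (+ $20.00 fee); balance $180.51
Week 2: opening $180.51; interest $1.44 → $181.95; payment $21.83; balance $160.12
Week 3: opening $160.12; interest $1.28 → $161.40; payment $19.37; balance $142.03
Week 4: opening $142.03; interest $1.14 → $143.17; payment $19.00; balance $124.17
Week 5: opening $124.17; interest $0.99 → $125.16; payment $19.00; balance $106.16
Week 6: opening $106.16; interest $0.85 → $107.01; payment $19.00; balance $88.01
Week 7: opening $88.01; interest $0.70 → $88.71; payment $19.00; balance $69.71
Week 8: opening $69.71; interest $0.56 → $70.27; payment $19.00; balance $51.27
Week 9: opening $51.27; interest $0.41 → $51.68; payment $19.00; balance $32.68
Week 10: opening $32.68; interest $0.26 → $32.94; payment $19.00; balance $13.94
Week 11: opening $13.94; interest $0.11 → $14.05; payment $14.05; balance $0.00
Total interest: $1.63 + $1.44 + $1.28 + $1.14 + $0.99 + $0.85 + $0.70 + $0.56 + $0.41 + $0.26 + $0.11 = $9.37

$9.37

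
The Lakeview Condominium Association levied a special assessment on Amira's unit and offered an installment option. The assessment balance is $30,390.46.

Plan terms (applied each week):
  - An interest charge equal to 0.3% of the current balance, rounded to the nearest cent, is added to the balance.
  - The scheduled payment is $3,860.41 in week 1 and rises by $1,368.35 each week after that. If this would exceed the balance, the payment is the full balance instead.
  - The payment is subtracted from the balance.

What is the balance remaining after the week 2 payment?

Week 1: opening $30,390.46; interest $91.17 → $30,481.63; payment $3,860.41; balance $26,621.22
Week 2: opening $26,621.22; interest $79.86 → $26,701.08; payment $5,228.76; balance $21,472.32

$21,472.32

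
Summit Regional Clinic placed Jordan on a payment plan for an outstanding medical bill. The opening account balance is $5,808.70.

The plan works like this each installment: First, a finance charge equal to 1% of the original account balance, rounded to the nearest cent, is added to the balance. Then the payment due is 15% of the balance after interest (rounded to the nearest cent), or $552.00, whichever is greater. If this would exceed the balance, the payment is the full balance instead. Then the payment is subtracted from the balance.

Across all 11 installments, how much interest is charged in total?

# | Opening | Interest | Payment | End bal
1 | $5,808.70 | $58.09 | $880.02 | $4,986.77
2 | $4,986.77 | $58.09 | $756.73 | $4,288.13
3 | $4,288.13 | $58.09 | $651.93 | $3,694.29
4 | $3,694.29 | $58.09 | $562.86 | $3,189.52
5 | $3,189.52 | $58.09 | $552.00 | $2,695.61
6 | $2,695.61 | $58.09 | $552.00 | $2,201.70
7 | $2,201.70 | $58.09 | $552.00 | $1,707.79
8 | $1,707.79 | $58.09 | $552.00 | $1,213.88
9 | $1,213.88 | $58.09 | $552.00 | $719.97
10 | $719.97 | $58.09 | $552.00 | $226.06
11 | $226.06 | $58.09 | $284.15 | $0.00
Total interest: $58.09 + $58.09 + $58.09 + $58.09 + $58.09 + $58.09 + $58.09 + $58.09 + $58.09 + $58.09 + $58.09 = $638.99

$638.99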